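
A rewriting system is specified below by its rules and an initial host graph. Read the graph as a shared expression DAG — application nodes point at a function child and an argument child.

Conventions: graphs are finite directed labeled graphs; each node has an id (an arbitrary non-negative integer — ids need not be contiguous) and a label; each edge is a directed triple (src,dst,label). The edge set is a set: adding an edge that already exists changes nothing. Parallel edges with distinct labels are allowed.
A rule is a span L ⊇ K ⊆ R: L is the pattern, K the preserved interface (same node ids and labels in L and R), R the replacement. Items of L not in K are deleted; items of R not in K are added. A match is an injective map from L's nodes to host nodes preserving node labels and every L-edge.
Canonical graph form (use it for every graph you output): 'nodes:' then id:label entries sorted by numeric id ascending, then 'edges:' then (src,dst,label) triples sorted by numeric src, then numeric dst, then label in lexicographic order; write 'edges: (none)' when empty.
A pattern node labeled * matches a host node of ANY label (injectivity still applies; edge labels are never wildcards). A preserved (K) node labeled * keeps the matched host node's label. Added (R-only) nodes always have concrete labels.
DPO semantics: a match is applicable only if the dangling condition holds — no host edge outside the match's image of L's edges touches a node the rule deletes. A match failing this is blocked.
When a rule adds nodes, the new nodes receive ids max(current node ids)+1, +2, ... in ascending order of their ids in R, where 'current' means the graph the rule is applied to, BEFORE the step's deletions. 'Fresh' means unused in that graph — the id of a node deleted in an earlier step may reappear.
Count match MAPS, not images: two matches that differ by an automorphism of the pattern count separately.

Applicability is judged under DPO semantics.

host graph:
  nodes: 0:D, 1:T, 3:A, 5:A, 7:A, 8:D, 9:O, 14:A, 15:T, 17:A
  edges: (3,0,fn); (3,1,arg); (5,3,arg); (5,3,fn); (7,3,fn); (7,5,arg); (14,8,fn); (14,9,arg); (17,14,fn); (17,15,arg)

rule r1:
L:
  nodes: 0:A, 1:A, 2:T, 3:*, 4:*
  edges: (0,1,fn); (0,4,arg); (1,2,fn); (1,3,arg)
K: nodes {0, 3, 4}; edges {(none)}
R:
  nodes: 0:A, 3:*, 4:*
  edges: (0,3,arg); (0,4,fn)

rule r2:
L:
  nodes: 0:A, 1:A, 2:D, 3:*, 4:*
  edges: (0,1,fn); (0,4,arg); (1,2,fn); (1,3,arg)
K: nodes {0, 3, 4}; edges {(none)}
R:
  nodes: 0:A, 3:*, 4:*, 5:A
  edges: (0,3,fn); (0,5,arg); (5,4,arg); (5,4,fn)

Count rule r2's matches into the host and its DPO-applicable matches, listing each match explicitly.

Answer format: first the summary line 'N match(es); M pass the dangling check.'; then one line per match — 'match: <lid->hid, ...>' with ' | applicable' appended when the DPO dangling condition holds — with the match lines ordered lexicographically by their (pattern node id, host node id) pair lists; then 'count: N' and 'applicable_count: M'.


2 match(es); 1 pass the dangling check.
match: 0->7, 1->3, 2->0, 3->1, 4->5
match: 0->17, 1->14, 2->8, 3->9, 4->15 | applicable
count: 2
applicable_count: 1


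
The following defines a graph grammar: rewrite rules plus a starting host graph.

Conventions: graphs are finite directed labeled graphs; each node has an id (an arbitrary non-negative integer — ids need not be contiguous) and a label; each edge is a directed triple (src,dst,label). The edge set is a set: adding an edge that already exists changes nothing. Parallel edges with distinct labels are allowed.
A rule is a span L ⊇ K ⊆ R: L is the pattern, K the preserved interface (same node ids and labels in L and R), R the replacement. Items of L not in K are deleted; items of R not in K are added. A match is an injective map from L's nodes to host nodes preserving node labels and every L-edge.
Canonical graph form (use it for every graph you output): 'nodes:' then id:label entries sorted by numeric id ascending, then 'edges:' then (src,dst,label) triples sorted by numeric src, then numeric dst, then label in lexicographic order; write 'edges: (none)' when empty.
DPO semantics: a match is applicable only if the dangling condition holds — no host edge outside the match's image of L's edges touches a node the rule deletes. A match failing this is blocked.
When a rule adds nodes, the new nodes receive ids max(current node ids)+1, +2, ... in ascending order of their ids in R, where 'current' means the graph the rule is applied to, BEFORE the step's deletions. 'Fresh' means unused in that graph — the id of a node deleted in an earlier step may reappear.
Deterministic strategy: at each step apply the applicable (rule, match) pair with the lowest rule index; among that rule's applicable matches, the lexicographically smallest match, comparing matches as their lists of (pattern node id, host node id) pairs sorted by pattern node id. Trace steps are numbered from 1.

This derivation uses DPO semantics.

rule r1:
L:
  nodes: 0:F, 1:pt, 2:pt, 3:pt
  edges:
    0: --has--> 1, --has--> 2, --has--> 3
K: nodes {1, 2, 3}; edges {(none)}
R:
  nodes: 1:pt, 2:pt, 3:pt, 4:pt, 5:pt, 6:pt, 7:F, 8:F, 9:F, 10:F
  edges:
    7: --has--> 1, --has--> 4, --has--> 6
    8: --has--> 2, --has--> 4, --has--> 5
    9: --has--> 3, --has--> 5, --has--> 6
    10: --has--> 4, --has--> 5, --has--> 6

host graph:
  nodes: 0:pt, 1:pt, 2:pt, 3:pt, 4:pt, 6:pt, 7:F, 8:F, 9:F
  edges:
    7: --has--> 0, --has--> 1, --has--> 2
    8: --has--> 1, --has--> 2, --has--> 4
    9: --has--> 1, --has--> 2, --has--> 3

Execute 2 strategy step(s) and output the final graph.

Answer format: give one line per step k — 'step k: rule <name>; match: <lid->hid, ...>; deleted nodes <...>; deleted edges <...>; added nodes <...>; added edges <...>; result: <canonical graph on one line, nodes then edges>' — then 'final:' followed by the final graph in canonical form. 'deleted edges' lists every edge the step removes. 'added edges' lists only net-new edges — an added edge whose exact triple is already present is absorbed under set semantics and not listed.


step 1: rule r1; match: 0->7, 1->0, 2->1, 3->2; deleted nodes 7; deleted edges (7,0,has); (7,1,has); (7,2,has); added nodes 10, 11, 12, 13, 14, 15, 16; added edges (13,0,has); (13,10,has); (13,12,has); (14,1,has); (14,10,has); (14,11,has); (15,2,has); (15,11,has); (15,12,has); (16,10,has); (16,11,has); (16,12,has); result: nodes: 0:pt, 1:pt, 2:pt, 3:pt, 4:pt, 6:pt, 8:F, 9:F, 10:pt, 11:pt, 12:pt, 13:F, 14:F, 15:F, 16:F edges: (8,1,has); (8,2,has); (8,4,has); (9,1,has); (9,2,has); (9,3,has); (13,0,has); (13,10,has); (13,12,has); (14,1,has); (14,10,has); (14,11,has); (15,2,has); (15,11,has); (15,12,has); (16,10,has); (16,11,has); (16,12,has)
step 2: rule r1; match: 0->8, 1->1, 2->2, 3->4; deleted nodes 8; deleted edges (8,1,has); (8,2,has); (8,4,has); added nodes 17, 18, 19, 20, 21, 22, 23; added edges (20,1,has); (20,17,has); (20,19,has); (21,2,has); (21,17,has); (21,18,has); (22,4,has); (22,18,has); (22,19,has); (23,17,has); (23,18,has); (23,19,has); result: nodes: 0:pt, 1:pt, 2:pt, 3:pt, 4:pt, 6:pt, 9:F, 10:pt, 11:pt, 12:pt, 13:F, 14:F, 15:F, 16:F, 17:pt, 18:pt, 19:pt, 20:F, 21:F, 22:F, 23:F edges: (9,1,has); (9,2,has); (9,3,has); (13,0,has); (13,10,has); (13,12,has); (14,1,has); (14,10,has); (14,11,has); (15,2,has); (15,11,has); (15,12,has); (16,10,has); (16,11,has); (16,12,has); (20,1,has); (20,17,has); (20,19,has); (21,2,has); (21,17,has); (21,18,has); (22,4,has); (22,18,has); (22,19,has); (23,17,has); (23,18,has); (23,19,has)
final:
nodes: 0:pt, 1:pt, 2:pt, 3:pt, 4:pt, 6:pt, 9:F, 10:pt, 11:pt, 12:pt, 13:F, 14:F, 15:F, 16:F, 17:pt, 18:pt, 19:pt, 20:F, 21:F, 22:F, 23:F
edges: (9,1,has); (9,2,has); (9,3,has); (13,0,has); (13,10,has); (13,12,has); (14,1,has); (14,10,has); (14,11,has); (15,2,has); (15,11,has); (15,12,has); (16,10,has); (16,11,has); (16,12,has); (20,1,has); (20,17,has); (20,19,has); (21,2,has); (21,17,has); (21,18,has); (22,4,has); (22,18,has); (22,19,has); (23,17,has); (23,18,has); (23,19,has)


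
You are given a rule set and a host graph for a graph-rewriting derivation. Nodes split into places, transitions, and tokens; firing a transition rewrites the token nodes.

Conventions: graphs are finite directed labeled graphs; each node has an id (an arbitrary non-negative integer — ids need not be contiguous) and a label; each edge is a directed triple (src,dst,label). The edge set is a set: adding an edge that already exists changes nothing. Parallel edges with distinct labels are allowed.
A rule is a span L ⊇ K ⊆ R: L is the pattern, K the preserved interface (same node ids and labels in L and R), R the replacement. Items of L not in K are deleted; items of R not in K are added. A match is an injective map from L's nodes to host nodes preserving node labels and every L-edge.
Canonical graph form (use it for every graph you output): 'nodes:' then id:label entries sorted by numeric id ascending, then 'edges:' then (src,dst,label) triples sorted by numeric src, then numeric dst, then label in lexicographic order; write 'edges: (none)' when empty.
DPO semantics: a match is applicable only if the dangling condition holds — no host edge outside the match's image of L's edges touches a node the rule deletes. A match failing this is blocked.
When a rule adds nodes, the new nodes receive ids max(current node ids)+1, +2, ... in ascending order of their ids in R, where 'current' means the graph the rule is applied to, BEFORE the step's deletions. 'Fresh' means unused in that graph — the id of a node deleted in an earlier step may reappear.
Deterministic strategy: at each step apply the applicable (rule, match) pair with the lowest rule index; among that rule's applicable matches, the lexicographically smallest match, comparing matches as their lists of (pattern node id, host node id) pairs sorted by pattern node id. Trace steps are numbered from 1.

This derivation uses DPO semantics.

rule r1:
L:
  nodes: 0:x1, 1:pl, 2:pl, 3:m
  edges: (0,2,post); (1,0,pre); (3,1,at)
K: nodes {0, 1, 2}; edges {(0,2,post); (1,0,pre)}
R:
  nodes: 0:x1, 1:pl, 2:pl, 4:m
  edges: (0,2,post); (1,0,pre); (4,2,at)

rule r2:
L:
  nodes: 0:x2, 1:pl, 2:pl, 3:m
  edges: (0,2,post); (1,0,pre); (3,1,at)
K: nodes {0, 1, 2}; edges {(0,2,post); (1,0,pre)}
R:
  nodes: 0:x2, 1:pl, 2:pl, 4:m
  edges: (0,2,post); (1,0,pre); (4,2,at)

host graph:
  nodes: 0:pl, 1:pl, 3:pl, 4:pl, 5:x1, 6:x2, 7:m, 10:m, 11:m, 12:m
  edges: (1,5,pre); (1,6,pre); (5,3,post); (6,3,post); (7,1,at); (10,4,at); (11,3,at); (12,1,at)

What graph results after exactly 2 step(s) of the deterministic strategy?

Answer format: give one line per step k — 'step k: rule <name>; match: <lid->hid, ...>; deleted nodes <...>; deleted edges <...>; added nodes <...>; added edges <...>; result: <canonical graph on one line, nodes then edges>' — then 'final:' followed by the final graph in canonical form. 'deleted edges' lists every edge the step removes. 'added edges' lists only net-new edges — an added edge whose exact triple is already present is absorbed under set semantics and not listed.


step 1: rule r1; match: 0->5, 1->1, 2->3, 3->7; deleted nodes 7; deleted edges (7,1,at); added nodes 13; added edges (13,3,at); result: nodes: 0:pl, 1:pl, 3:pl, 4:pl, 5:x1, 6:x2, 10:m, 11:m, 12:m, 13:m edges: (1,5,pre); (1,6,pre); (5,3,post); (6,3,post); (10,4,at); (11,3,at); (12,1,at); (13,3,at)
step 2: rule r1; match: 0->5, 1->1, 2->3, 3->12; deleted nodes 12; deleted edges (12,1,at); added nodes 14; added edges (14,3,at); result: nodes: 0:pl, 1:pl, 3:pl, 4:pl, 5:x1, 6:x2, 10:m, 11:m, 13:m, 14:m edges: (1,5,pre); (1,6,pre); (5,3,post); (6,3,post); (10,4,at); (11,3,at); (13,3,at); (14,3,at)
final:
nodes: 0:pl, 1:pl, 3:pl, 4:pl, 5:x1, 6:x2, 10:m, 11:m, 13:m, 14:m
edges: (1,5,pre); (1,6,pre); (5,3,post); (6,3,post); (10,4,at); (11,3,at); (13,3,at); (14,3,at)


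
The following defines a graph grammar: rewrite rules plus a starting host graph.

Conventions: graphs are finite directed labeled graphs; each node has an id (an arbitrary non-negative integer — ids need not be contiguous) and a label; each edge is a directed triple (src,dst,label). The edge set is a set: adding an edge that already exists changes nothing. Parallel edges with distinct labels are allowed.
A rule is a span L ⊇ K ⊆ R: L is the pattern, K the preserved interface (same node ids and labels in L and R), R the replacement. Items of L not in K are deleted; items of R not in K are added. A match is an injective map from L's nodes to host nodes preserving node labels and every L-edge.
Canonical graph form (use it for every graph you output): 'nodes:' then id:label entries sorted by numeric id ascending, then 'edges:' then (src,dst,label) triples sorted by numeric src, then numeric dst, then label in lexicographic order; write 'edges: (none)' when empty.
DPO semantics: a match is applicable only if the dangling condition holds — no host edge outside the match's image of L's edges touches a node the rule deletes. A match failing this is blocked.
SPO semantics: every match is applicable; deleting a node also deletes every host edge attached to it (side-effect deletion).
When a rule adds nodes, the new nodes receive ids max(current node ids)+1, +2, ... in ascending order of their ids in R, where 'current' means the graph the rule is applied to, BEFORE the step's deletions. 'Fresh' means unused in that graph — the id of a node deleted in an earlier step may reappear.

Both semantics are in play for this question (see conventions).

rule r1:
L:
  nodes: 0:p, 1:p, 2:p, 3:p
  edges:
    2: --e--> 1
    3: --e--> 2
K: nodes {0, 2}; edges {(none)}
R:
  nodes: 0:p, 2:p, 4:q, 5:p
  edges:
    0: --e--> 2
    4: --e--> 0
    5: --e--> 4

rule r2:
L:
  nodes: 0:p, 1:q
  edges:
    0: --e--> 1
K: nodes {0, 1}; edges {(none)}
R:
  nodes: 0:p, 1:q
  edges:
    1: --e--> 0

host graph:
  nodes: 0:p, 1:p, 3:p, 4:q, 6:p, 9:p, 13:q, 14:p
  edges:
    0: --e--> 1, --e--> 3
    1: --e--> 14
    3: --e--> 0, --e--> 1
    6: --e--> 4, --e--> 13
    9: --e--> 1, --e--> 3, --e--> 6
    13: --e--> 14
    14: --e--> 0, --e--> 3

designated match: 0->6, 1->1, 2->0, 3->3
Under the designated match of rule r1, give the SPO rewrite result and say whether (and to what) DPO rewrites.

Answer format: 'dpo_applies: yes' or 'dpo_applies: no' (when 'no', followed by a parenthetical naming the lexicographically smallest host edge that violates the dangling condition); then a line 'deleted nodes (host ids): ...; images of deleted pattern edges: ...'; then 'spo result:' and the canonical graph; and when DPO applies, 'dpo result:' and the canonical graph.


dpo_applies: no
(the rule deletes node 3, which keeps host edge (0,3,e) outside the match image — the dangling condition fails, DPO blocks; SPO proceeds and side-deletes such edges)
deleted nodes (host ids): 1, 3; images of deleted pattern edges: (0,1,e); (3,0,e)
spo result:
nodes: 0:p, 4:q, 6:p, 9:p, 13:q, 14:p, 15:q, 16:p
edges: (6,0,e); (6,4,e); (6,13,e); (9,6,e); (13,14,e); (14,0,e); (15,6,e); (16,15,e)


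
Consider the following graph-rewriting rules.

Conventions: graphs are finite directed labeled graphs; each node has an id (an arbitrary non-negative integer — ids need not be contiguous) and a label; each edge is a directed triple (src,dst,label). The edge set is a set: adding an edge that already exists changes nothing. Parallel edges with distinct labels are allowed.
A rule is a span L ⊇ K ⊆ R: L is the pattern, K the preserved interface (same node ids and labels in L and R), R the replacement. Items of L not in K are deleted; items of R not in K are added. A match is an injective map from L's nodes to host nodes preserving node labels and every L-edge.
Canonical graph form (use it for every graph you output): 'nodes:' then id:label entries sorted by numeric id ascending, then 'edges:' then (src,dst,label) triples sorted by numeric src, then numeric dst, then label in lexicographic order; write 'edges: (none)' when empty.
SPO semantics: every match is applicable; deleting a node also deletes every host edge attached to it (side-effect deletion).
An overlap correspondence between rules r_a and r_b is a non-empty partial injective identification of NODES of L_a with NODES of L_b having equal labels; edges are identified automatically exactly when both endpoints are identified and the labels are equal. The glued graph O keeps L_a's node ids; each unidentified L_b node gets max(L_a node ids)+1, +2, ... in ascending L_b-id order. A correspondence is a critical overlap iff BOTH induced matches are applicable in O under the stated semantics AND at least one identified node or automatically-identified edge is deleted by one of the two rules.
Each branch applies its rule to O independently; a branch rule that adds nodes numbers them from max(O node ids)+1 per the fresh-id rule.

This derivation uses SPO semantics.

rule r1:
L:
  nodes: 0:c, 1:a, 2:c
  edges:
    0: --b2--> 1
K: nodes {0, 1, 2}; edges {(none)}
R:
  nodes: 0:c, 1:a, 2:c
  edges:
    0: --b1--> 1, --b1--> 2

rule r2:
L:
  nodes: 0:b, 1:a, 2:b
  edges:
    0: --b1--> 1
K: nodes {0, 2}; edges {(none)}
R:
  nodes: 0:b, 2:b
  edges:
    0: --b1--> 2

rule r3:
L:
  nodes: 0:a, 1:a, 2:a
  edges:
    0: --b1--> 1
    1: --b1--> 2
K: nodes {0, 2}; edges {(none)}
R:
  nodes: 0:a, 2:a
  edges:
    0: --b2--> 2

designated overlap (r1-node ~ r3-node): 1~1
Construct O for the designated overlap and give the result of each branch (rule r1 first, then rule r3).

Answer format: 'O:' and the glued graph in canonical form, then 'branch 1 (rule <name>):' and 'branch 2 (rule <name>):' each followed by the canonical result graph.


O:
nodes: 0:c, 1:a, 2:c, 3:a, 4:a
edges: (0,1,b2); (1,4,b1); (3,1,b1)
branch 1 (rule r1):
nodes: 0:c, 1:a, 2:c, 3:a, 4:a
edges: (0,1,b1); (0,2,b1); (1,4,b1); (3,1,b1)
branch 2 (rule r3):
nodes: 0:c, 2:c, 3:a, 4:a
edges: (3,4,b2)


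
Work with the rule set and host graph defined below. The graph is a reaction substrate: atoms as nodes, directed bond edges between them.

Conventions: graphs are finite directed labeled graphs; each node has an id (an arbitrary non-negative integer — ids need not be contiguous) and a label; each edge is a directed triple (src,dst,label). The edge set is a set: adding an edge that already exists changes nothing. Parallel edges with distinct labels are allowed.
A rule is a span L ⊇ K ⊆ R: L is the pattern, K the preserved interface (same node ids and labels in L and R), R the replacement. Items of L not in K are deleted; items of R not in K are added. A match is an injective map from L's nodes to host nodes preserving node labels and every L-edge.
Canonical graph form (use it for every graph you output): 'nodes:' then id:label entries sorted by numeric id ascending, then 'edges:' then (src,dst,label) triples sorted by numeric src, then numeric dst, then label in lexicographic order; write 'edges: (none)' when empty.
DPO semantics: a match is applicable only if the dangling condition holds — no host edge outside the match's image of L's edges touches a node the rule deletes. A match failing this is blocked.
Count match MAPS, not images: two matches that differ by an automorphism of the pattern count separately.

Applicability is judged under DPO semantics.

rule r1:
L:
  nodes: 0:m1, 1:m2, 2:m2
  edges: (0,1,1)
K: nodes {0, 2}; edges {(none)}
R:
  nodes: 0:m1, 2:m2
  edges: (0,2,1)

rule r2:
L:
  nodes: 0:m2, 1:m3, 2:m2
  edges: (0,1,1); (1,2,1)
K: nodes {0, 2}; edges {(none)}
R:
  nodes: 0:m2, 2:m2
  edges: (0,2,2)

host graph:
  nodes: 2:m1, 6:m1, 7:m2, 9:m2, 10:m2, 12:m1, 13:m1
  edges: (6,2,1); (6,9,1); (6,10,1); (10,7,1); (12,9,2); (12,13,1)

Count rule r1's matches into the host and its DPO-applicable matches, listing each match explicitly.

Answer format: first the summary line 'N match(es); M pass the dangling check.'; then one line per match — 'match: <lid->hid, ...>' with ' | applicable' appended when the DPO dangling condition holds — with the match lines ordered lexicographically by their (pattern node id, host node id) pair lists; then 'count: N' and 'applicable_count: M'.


4 match(es); 0 pass the dangling check.
match: 0->6, 1->9, 2->7
match: 0->6, 1->9, 2->10
match: 0->6, 1->10, 2->7
match: 0->6, 1->10, 2->9
count: 4
applicable_count: 0


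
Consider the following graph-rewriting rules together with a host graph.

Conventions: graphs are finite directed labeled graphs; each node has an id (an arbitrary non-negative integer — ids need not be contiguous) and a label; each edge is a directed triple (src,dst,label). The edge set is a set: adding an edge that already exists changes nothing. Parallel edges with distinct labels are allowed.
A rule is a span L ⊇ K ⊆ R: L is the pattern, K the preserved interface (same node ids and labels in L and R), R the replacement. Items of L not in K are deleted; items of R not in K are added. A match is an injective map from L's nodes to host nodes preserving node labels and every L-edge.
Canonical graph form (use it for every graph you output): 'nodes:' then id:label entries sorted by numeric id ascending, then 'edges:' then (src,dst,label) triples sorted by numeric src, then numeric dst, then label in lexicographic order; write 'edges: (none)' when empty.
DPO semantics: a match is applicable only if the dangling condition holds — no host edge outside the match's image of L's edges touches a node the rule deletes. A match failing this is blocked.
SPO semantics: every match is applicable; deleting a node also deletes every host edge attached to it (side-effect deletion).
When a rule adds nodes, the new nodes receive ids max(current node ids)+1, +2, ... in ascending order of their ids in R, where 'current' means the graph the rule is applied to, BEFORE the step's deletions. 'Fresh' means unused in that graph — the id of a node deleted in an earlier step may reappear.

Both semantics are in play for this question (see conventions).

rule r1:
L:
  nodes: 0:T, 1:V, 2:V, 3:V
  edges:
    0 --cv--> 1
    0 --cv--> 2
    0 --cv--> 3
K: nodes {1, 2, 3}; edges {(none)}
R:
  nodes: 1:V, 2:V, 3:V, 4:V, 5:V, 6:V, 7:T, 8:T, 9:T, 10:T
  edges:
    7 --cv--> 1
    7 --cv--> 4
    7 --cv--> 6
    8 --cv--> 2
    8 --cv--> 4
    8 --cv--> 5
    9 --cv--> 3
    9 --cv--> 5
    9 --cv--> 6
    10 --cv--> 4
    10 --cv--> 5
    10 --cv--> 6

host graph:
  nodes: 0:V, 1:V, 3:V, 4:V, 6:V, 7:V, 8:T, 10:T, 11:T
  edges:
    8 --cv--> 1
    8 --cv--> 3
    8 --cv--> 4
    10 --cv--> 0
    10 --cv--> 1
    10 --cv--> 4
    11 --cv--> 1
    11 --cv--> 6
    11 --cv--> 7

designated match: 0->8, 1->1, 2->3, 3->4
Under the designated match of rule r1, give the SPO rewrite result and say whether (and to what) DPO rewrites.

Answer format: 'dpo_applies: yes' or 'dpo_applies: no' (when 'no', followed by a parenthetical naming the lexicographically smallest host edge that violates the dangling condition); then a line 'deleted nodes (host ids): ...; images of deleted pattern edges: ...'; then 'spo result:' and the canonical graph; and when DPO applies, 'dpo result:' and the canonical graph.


dpo_applies: yes
deleted nodes (host ids): 8; images of deleted pattern edges: (8,1,cv); (8,3,cv); (8,4,cv)
spo result:
nodes: 0:V, 1:V, 3:V, 4:V, 6:V, 7:V, 10:T, 11:T, 12:V, 13:V, 14:V, 15:T, 16:T, 17:T, 18:T
edges: (10,0,cv); (10,1,cv); (10,4,cv); (11,1,cv); (11,6,cv); (11,7,cv); (15,1,cv); (15,12,cv); (15,14,cv); (16,3,cv); (16,12,cv); (16,13,cv); (17,4,cv); (17,13,cv); (17,14,cv); (18,12,cv); (18,13,cv); (18,14,cv)
dpo result:
nodes: 0:V, 1:V, 3:V, 4:V, 6:V, 7:V, 10:T, 11:T, 12:V, 13:V, 14:V, 15:T, 16:T, 17:T, 18:T
edges: (10,0,cv); (10,1,cv); (10,4,cv); (11,1,cv); (11,6,cv); (11,7,cv); (15,1,cv); (15,12,cv); (15,14,cv); (16,3,cv); (16,12,cv); (16,13,cv); (17,4,cv); (17,13,cv); (17,14,cv); (18,12,cv); (18,13,cv); (18,14,cv)


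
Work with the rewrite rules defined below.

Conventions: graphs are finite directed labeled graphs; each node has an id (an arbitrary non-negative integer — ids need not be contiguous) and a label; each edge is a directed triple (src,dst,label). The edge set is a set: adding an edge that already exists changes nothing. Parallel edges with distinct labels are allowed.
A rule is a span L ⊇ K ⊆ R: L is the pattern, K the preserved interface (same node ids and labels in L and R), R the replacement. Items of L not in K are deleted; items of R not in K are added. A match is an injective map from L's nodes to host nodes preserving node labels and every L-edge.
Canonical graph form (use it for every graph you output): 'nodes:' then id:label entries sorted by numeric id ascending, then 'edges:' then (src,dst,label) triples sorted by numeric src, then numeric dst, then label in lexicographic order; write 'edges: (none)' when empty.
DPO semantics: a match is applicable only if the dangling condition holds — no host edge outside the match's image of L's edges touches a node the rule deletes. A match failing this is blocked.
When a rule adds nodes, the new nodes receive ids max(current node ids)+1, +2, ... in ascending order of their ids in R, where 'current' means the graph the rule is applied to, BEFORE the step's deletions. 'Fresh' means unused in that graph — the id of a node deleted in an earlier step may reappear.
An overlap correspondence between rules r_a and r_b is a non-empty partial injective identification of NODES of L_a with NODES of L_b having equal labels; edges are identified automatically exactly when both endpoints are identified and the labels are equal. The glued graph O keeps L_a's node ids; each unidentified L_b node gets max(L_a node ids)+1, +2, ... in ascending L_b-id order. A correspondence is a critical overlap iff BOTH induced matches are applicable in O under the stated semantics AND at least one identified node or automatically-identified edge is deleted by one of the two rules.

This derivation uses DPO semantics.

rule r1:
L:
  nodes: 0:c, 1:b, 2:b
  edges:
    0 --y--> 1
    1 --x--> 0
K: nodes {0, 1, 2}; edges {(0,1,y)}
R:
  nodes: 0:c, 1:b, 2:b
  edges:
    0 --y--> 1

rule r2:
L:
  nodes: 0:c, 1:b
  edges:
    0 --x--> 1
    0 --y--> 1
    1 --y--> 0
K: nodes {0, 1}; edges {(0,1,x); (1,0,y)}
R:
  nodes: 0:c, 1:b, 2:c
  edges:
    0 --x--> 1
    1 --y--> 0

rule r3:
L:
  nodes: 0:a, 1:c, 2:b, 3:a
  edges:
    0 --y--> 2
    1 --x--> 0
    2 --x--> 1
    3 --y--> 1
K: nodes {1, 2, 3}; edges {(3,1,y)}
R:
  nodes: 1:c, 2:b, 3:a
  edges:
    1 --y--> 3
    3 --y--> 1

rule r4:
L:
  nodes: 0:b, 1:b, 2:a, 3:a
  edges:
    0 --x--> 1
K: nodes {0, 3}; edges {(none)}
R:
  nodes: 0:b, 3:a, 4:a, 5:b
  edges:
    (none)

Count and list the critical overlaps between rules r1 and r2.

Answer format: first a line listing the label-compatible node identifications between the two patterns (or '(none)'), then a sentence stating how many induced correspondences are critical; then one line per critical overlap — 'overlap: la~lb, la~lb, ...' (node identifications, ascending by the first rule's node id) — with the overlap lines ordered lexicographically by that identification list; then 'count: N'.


label-compatible node identifications between L(r1) and L(r2): 0~0, 1~1, 2~1
1 of the induced correspondences is a critical overlap of r1 and r2.
overlap: 0~0, 1~1
count: 1


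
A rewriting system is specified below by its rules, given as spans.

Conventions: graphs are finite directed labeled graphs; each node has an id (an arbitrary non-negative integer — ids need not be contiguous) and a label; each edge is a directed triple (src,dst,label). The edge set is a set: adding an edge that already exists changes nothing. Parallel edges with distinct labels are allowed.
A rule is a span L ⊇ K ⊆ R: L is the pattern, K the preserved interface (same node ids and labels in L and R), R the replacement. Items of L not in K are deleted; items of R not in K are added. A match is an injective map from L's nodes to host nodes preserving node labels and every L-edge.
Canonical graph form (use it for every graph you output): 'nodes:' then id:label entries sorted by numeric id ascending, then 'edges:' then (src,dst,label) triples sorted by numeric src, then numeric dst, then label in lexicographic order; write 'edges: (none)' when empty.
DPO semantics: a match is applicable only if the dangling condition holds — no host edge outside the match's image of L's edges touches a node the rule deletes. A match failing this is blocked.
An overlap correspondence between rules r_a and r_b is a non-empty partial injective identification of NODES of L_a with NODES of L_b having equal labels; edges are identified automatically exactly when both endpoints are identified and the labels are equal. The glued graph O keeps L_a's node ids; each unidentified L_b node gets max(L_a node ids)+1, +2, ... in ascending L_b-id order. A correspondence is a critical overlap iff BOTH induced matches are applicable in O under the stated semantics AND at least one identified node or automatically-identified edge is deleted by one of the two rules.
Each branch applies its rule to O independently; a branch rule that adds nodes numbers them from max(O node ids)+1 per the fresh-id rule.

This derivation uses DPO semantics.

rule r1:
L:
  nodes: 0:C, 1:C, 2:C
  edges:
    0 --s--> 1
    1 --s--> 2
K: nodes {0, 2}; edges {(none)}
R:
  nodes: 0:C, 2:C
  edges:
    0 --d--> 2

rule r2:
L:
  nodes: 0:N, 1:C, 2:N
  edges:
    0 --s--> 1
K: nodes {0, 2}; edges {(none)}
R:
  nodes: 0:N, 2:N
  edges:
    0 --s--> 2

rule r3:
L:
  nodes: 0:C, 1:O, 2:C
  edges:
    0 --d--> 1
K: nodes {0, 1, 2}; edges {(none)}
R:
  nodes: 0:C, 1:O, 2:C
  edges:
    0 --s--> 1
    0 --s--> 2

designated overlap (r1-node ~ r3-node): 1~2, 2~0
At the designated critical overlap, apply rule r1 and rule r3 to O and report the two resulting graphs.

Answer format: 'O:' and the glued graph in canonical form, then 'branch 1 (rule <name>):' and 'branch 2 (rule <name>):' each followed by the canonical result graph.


O:
nodes: 0:C, 1:C, 2:C, 3:O
edges: (0,1,s); (1,2,s); (2,3,d)
branch 1 (rule r1):
nodes: 0:C, 2:C, 3:O
edges: (0,2,d); (2,3,d)
branch 2 (rule r3):
nodes: 0:C, 1:C, 2:C, 3:O
edges: (0,1,s); (1,2,s); (2,1,s); (2,3,s)


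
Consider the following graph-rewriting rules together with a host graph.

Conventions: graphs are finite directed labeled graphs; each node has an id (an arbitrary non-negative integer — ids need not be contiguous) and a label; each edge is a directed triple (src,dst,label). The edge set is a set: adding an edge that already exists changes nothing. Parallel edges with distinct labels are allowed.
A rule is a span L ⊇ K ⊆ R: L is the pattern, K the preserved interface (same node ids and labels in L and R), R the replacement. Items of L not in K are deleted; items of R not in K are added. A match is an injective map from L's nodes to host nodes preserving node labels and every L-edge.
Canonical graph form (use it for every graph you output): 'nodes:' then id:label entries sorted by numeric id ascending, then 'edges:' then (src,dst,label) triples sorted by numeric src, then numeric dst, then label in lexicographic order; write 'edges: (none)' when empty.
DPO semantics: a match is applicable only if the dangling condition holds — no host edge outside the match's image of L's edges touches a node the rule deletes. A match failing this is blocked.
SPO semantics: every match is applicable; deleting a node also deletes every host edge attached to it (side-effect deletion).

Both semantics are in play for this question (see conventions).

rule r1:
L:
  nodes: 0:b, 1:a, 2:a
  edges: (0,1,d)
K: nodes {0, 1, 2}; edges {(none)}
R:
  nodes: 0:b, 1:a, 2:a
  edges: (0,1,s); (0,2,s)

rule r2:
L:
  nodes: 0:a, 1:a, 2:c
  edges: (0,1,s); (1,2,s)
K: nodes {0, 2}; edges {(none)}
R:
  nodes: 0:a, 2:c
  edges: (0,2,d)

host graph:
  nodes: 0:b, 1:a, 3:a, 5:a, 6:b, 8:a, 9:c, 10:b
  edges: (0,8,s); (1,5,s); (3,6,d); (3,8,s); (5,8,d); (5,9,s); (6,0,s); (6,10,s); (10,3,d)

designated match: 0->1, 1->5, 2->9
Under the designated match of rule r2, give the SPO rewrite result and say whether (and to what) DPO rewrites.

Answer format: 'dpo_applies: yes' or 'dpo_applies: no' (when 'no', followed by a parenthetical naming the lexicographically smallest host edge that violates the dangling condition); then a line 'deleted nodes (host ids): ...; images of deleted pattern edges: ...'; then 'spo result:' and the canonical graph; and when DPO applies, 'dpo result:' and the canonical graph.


dpo_applies: no
(the rule deletes node 5, which keeps host edge (5,8,d) outside the match image — the dangling condition fails, DPO blocks; SPO proceeds and side-deletes such edges)
deleted nodes (host ids): 5; images of deleted pattern edges: (1,5,s); (5,9,s)
spo result:
nodes: 0:b, 1:a, 3:a, 6:b, 8:a, 9:c, 10:b
edges: (0,8,s); (1,9,d); (3,6,d); (3,8,s); (6,0,s); (6,10,s); (10,3,d)


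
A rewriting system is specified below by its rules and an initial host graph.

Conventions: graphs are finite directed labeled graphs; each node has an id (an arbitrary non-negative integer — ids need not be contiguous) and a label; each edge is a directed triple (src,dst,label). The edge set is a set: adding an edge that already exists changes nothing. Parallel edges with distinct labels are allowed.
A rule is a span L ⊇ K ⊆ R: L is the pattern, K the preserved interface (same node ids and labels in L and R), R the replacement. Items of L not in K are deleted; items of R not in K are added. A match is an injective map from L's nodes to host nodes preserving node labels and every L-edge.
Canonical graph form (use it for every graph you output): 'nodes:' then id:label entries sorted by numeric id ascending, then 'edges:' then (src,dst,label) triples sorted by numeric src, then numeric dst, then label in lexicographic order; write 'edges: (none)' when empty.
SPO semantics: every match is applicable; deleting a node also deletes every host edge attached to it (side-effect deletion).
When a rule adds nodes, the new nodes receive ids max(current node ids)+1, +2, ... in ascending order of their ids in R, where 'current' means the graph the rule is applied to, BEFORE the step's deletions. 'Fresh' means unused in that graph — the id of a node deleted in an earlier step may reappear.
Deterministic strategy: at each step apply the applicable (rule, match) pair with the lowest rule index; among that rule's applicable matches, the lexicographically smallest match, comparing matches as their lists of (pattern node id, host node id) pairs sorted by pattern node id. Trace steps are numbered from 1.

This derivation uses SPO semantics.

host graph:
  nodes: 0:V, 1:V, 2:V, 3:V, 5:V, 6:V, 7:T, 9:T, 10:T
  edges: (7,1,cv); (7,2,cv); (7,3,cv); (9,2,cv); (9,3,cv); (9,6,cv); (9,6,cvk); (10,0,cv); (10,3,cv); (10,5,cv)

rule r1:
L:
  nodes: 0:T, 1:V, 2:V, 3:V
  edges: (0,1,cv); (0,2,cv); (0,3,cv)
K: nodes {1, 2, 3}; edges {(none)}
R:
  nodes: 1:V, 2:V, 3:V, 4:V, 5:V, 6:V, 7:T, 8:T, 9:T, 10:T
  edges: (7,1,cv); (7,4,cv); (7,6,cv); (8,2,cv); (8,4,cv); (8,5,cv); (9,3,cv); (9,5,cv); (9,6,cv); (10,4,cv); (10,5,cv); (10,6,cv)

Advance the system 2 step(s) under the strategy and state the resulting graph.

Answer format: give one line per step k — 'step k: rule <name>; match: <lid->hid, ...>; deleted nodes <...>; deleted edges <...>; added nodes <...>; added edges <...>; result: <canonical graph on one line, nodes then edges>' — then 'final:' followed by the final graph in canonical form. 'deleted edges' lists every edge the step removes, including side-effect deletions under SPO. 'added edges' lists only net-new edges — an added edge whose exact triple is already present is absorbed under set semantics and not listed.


step 1: rule r1; match: 0->7, 1->1, 2->2, 3->3; deleted nodes 7; deleted edges (7,1,cv); (7,2,cv); (7,3,cv); added nodes 11, 12, 13, 14, 15, 16, 17; added edges (14,1,cv); (14,11,cv); (14,13,cv); (15,2,cv); (15,11,cv); (15,12,cv); (16,3,cv); (16,12,cv); (16,13,cv); (17,11,cv); (17,12,cv); (17,13,cv); result: nodes: 0:V, 1:V, 2:V, 3:V, 5:V, 6:V, 9:T, 10:T, 11:V, 12:V, 13:V, 14:T, 15:T, 16:T, 17:T edges: (9,2,cv); (9,3,cv); (9,6,cv); (9,6,cvk); (10,0,cv); (10,3,cv); (10,5,cv); (14,1,cv); (14,11,cv); (14,13,cv); (15,2,cv); (15,11,cv); (15,12,cv); (16,3,cv); (16,12,cv); (16,13,cv); (17,11,cv); (17,12,cv); (17,13,cv)
step 2: rule r1; match: 0->9, 1->2, 2->3, 3->6; deleted nodes 9; deleted edges (9,2,cv); (9,3,cv); (9,6,cv); (9,6,cvk); added nodes 18, 19, 20, 21, 22, 23, 24; added edges (21,2,cv); (21,18,cv); (21,20,cv); (22,3,cv); (22,18,cv); (22,19,cv); (23,6,cv); (23,19,cv); (23,20,cv); (24,18,cv); (24,19,cv); (24,20,cv); result: nodes: 0:V, 1:V, 2:V, 3:V, 5:V, 6:V, 10:T, 11:V, 12:V, 13:V, 14:T, 15:T, 16:T, 17:T, 18:V, 19:V, 20:V, 21:T, 22:T, 23:T, 24:T edges: (10,0,cv); (10,3,cv); (10,5,cv); (14,1,cv); (14,11,cv); (14,13,cv); (15,2,cv); (15,11,cv); (15,12,cv); (16,3,cv); (16,12,cv); (16,13,cv); (17,11,cv); (17,12,cv); (17,13,cv); (21,2,cv); (21,18,cv); (21,20,cv); (22,3,cv); (22,18,cv); (22,19,cv); (23,6,cv); (23,19,cv); (23,20,cv); (24,18,cv); (24,19,cv); (24,20,cv)
final:
nodes: 0:V, 1:V, 2:V, 3:V, 5:V, 6:V, 10:T, 11:V, 12:V, 13:V, 14:T, 15:T, 16:T, 17:T, 18:V, 19:V, 20:V, 21:T, 22:T, 23:T, 24:T
edges: (10,0,cv); (10,3,cv); (10,5,cv); (14,1,cv); (14,11,cv); (14,13,cv); (15,2,cv); (15,11,cv); (15,12,cv); (16,3,cv); (16,12,cv); (16,13,cv); (17,11,cv); (17,12,cv); (17,13,cv); (21,2,cv); (21,18,cv); (21,20,cv); (22,3,cv); (22,18,cv); (22,19,cv); (23,6,cv); (23,19,cv); (23,20,cv); (24,18,cv); (24,19,cv); (24,20,cv)


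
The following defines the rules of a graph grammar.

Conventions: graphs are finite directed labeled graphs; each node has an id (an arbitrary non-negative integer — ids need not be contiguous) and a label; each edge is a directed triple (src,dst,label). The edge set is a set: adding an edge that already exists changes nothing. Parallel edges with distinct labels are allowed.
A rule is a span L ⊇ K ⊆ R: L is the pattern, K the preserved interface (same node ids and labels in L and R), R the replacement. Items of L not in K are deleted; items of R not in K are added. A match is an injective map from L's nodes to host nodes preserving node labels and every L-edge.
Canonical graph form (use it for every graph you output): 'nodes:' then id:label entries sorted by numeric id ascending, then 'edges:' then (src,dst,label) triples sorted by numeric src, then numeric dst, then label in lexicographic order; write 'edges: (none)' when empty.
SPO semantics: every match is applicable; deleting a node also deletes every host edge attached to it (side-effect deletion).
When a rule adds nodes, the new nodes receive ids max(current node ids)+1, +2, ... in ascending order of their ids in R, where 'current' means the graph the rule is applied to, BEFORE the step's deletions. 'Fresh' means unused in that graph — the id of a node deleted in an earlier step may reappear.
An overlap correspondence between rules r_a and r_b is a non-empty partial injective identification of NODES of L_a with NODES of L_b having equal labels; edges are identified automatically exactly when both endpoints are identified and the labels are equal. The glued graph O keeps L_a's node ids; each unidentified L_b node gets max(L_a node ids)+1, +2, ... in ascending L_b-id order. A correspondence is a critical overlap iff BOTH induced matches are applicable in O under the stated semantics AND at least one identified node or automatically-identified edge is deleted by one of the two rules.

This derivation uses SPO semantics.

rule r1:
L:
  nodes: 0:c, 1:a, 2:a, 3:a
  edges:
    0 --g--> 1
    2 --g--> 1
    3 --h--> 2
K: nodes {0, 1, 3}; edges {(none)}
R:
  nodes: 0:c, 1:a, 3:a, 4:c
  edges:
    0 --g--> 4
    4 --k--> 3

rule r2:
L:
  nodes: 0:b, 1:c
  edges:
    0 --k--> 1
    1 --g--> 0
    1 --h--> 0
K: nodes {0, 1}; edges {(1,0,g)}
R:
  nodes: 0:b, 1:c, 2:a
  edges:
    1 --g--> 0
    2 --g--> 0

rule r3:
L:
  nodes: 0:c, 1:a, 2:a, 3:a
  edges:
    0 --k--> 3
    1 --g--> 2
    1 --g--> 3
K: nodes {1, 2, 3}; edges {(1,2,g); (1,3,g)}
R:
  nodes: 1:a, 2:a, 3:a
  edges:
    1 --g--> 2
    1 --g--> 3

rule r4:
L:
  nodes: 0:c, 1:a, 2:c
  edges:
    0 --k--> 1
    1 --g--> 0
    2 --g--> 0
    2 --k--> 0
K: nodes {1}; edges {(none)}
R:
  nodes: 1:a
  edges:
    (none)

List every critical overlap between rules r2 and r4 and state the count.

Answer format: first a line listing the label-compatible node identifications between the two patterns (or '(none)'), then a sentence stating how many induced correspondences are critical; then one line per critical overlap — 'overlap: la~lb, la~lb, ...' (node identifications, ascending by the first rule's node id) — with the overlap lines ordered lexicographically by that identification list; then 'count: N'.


label-compatible node identifications between L(r2) and L(r4): 1~0, 1~2
2 of the induced correspondences are critical overlaps of r2 and r4.
overlap: 1~0
overlap: 1~2
count: 2
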